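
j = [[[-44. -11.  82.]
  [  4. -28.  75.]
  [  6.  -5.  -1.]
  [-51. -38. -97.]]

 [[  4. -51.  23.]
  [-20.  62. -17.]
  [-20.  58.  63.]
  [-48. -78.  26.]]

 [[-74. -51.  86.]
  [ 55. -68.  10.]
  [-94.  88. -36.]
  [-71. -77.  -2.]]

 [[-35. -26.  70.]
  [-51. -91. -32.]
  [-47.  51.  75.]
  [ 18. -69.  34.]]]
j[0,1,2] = 75.0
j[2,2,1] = 88.0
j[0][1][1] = -28.0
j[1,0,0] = 4.0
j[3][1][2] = -32.0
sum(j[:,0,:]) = -27.0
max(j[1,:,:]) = 63.0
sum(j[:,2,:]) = 138.0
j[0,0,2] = 82.0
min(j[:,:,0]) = -94.0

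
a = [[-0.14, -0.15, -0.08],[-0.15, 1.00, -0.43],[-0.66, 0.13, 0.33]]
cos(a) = [[0.95, 0.06, -0.02],  [-0.07, 0.55, 0.26],  [0.07, -0.12, 0.94]]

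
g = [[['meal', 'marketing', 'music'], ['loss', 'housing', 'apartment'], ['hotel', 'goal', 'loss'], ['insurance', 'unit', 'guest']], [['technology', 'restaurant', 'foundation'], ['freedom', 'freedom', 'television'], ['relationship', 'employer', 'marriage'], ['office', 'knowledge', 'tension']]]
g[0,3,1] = 'unit'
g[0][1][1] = 'housing'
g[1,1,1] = 'freedom'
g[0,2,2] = 'loss'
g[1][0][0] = 'technology'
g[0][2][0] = 'hotel'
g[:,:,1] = [['marketing', 'housing', 'goal', 'unit'], ['restaurant', 'freedom', 'employer', 'knowledge']]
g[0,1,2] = 'apartment'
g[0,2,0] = 'hotel'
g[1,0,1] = 'restaurant'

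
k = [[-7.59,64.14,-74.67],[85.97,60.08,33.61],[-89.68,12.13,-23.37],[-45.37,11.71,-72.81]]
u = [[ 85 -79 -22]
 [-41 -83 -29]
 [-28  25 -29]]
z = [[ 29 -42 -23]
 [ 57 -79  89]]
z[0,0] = 29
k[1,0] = 85.97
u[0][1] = -79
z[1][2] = 89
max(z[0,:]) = 29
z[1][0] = 57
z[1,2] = 89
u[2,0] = -28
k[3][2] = -72.81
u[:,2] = [-22, -29, -29]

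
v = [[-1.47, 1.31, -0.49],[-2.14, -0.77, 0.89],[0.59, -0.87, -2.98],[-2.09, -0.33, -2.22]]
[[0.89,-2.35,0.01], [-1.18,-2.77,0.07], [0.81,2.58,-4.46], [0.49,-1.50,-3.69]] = v @ [[0.13, 1.29, 0.24], [0.66, -0.52, 0.77], [-0.44, -0.46, 1.32]]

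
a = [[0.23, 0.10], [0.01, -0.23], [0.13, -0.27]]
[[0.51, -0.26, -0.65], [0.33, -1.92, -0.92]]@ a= [[0.03, 0.29], [-0.06, 0.72]]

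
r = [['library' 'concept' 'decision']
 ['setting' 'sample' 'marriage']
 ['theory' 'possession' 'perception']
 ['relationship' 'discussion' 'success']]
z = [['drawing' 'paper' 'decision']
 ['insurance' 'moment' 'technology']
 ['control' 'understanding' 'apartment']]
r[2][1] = 'possession'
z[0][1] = 'paper'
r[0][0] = 'library'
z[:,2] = ['decision', 'technology', 'apartment']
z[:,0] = ['drawing', 'insurance', 'control']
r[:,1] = ['concept', 'sample', 'possession', 'discussion']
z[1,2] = 'technology'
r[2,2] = 'perception'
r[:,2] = ['decision', 'marriage', 'perception', 'success']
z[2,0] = 'control'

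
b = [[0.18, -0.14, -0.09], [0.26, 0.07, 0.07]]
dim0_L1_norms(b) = [0.44, 0.21, 0.16]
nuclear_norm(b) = 0.51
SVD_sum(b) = [[0.19, -0.02, 0.00],  [0.25, -0.02, 0.0]] + [[-0.01, -0.12, -0.09], [0.01, 0.09, 0.07]]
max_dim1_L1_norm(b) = 0.41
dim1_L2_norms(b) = [0.25, 0.28]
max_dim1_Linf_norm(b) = 0.26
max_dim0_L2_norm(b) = 0.32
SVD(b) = [[-0.60, -0.8],  [-0.8, 0.60]] @ diag([0.31724649194236354, 0.19197568426825284]) @ [[-1.0,0.09,-0.00],[0.07,0.80,0.59]]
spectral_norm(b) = 0.32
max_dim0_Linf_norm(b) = 0.26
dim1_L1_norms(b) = [0.41, 0.4]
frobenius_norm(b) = 0.37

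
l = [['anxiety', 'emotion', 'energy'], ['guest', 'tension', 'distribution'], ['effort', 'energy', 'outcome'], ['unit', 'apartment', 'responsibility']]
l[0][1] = 'emotion'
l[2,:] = ['effort', 'energy', 'outcome']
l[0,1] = 'emotion'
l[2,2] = 'outcome'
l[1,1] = 'tension'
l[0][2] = 'energy'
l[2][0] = 'effort'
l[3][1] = 'apartment'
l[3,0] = 'unit'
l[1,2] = 'distribution'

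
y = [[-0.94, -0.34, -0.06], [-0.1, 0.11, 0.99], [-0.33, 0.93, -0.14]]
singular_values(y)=[1.0, 1.0, 1.0]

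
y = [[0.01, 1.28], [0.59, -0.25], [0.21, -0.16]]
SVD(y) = [[0.96, 0.28],  [-0.24, 0.91],  [-0.14, 0.31]] @ diag([1.3218934897531018, 0.6094239917728591]) @ [[-0.12, 0.99],[0.99, 0.12]]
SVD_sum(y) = [[-0.16,1.26], [0.04,-0.32], [0.02,-0.18]] + [[0.17, 0.02], [0.55, 0.07], [0.19, 0.02]]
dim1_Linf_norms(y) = [1.28, 0.59, 0.21]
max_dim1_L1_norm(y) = 1.29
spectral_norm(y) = 1.32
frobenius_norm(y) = 1.46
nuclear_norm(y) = 1.93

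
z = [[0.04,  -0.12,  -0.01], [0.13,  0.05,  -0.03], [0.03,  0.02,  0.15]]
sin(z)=[[0.04, -0.12, -0.01], [0.13, 0.05, -0.03], [0.03, 0.02, 0.15]]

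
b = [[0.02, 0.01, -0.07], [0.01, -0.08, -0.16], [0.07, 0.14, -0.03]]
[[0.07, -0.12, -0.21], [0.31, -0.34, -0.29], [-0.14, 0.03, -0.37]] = b @ [[0.97, 0.28, -1.82],[-1.71, 0.49, -1.25],[-1.00, 1.90, 2.33]]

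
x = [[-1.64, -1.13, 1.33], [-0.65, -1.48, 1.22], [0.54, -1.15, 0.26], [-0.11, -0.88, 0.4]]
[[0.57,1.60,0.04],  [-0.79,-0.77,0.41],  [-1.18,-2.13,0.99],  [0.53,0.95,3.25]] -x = [[2.21, 2.73, -1.29], [-0.14, 0.71, -0.81], [-1.72, -0.98, 0.73], [0.64, 1.83, 2.85]]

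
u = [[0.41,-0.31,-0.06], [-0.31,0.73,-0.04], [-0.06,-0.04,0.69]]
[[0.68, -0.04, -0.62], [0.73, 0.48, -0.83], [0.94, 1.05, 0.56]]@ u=[[0.33,  -0.22,  -0.47], [0.2,  0.16,  -0.64], [0.03,  0.45,  0.29]]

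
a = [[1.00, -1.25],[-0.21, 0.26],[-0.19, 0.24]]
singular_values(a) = [1.66, 0.0]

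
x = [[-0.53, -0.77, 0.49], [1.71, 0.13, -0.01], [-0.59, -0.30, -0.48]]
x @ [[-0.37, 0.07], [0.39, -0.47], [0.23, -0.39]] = [[0.01, 0.13],[-0.58, 0.06],[-0.01, 0.29]]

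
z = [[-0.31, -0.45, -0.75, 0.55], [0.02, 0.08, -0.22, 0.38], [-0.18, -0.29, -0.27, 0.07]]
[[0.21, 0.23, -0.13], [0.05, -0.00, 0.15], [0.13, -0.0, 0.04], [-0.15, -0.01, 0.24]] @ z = [[-0.04, -0.04, -0.17, 0.19],[-0.04, -0.07, -0.08, 0.04],[-0.05, -0.07, -0.11, 0.07],[0.0, -0.0, 0.05, -0.07]]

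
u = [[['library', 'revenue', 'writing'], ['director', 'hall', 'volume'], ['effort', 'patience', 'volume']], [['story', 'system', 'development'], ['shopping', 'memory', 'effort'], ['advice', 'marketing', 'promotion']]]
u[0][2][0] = 'effort'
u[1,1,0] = 'shopping'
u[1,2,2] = 'promotion'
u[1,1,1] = 'memory'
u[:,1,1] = ['hall', 'memory']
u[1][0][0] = 'story'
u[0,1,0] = 'director'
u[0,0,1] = 'revenue'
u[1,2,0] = 'advice'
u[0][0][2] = 'writing'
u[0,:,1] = ['revenue', 'hall', 'patience']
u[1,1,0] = 'shopping'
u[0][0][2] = 'writing'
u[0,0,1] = 'revenue'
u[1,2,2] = 'promotion'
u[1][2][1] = 'marketing'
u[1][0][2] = 'development'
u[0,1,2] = 'volume'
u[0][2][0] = 'effort'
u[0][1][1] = 'hall'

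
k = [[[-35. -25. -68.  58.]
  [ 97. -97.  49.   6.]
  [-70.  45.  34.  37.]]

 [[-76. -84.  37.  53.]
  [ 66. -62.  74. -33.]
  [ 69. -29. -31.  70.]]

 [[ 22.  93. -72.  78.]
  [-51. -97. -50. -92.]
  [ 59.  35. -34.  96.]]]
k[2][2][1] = 35.0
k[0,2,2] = 34.0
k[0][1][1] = -97.0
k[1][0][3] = 53.0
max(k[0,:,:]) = 97.0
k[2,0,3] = 78.0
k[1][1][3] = -33.0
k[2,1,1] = -97.0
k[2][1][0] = -51.0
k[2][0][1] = 93.0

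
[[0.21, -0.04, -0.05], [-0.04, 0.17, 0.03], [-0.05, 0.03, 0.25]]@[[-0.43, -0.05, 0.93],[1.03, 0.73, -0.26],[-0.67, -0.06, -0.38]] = [[-0.10, -0.04, 0.22], [0.17, 0.12, -0.09], [-0.12, 0.01, -0.15]]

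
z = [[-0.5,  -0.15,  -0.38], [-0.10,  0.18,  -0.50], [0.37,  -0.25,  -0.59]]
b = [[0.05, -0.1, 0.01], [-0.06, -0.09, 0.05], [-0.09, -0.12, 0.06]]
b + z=[[-0.45, -0.25, -0.37], [-0.16, 0.09, -0.45], [0.28, -0.37, -0.53]]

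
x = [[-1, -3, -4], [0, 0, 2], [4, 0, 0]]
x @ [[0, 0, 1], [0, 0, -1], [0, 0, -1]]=[[0, 0, 6], [0, 0, -2], [0, 0, 4]]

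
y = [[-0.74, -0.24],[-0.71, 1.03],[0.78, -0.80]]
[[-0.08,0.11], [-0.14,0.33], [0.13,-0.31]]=y @ [[0.12, -0.21], [-0.05, 0.18]]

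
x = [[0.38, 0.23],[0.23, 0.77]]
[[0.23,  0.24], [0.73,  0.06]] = x@[[0.04,0.71], [0.94,-0.14]]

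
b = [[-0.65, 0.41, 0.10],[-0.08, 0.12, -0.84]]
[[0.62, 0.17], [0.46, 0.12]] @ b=[[-0.42, 0.27, -0.08],  [-0.31, 0.2, -0.05]]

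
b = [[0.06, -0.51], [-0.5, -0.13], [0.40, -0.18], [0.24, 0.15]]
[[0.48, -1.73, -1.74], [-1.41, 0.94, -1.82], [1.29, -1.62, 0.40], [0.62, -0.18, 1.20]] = b @ [[2.97,-2.68,2.67], [-0.59,3.07,3.72]]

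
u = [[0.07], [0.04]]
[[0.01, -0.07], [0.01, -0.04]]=u @ [[0.18, -1.03]]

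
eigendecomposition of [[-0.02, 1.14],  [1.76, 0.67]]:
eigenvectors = [[-0.72, -0.53], [0.70, -0.85]]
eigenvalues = [-1.13, 1.78]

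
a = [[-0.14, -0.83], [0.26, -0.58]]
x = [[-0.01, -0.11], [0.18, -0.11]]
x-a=[[0.13,  0.72], [-0.08,  0.47]]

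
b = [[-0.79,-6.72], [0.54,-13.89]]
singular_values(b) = [15.43, 0.95]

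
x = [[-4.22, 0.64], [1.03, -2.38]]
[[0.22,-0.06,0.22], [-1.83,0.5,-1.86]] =x@ [[0.07, -0.02, 0.07], [0.8, -0.22, 0.81]]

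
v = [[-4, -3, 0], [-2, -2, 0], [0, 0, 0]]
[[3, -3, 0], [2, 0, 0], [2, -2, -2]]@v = [[-6, -3, 0], [-8, -6, 0], [-4, -2, 0]]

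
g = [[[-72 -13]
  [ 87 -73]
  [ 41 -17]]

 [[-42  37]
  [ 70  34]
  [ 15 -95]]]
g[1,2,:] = [15, -95]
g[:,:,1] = [[-13, -73, -17], [37, 34, -95]]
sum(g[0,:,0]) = 56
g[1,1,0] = 70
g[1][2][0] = 15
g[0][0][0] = -72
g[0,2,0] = 41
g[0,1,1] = -73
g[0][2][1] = -17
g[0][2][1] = -17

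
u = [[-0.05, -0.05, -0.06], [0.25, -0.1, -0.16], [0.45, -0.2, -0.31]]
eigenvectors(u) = [[0.33+0.14j, (0.33-0.14j), (0.07+0j)], [0.41-0.02j, (0.41+0.02j), -0.79+0.00j], [(0.84+0j), 0.84-0.00j, 0.61+0.00j]]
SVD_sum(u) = [[0.01, -0.0, -0.01],[0.24, -0.11, -0.17],[0.45, -0.20, -0.31]] + [[-0.06,-0.05,-0.05], [0.01,0.01,0.01], [-0.00,-0.00,-0.0]] + [[-0.0, 0.00, -0.00], [-0.00, 0.0, -0.00], [0.0, -0.0, 0.00]]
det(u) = 0.00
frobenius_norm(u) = 0.67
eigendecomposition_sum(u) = [[(-0.02+0.3j), -0.02-0.05j, (-0.03-0.1j)], [(0.12+0.32j), (-0.05-0.04j), -0.08-0.09j], [(0.23+0.68j), (-0.1-0.08j), (-0.16-0.18j)]] + [[-0.02-0.30j, (-0.02+0.05j), -0.03+0.10j],[0.12-0.32j, (-0.05+0.04j), -0.08+0.09j],[0.23-0.68j, -0.10+0.08j, (-0.16+0.18j)]] + [[-0.00-0.00j,-0.00+0.00j,0j], [0j,-0j,(-0-0j)], [(-0-0j),-0.00+0.00j,0.00+0.00j]]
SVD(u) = [[0.01, -0.99, -0.12], [0.47, 0.11, -0.87], [0.88, -0.04, 0.47]] @ diag([0.6608069711408697, 0.09291208040473069, 0.00122155904273833]) @ [[0.78, -0.34, -0.53], [0.62, 0.51, 0.59], [0.07, -0.79, 0.61]]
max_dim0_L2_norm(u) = 0.52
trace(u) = -0.46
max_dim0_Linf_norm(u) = 0.45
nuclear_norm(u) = 0.75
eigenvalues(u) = [(-0.23+0.08j), (-0.23-0.08j), 0j]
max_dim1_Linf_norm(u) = 0.45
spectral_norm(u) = 0.66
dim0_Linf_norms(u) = [0.45, 0.2, 0.31]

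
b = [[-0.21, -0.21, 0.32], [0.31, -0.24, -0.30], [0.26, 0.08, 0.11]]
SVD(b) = [[-0.62, -0.70, 0.37], [0.77, -0.63, 0.09], [0.17, 0.34, 0.92]] @ diag([0.5821630606504341, 0.32744613128016786, 0.2725164250531886]) @ [[0.71, -0.07, -0.70], [0.11, 0.99, 0.02], [0.70, -0.09, 0.71]]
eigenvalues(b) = [(-0.31+0.29j), (-0.31-0.29j), (0.28+0j)]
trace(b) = -0.34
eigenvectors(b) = [[-0.10+0.52j, -0.10-0.52j, (0.58+0j)],  [0.81+0.00j, 0.81-0.00j, (-0.12+0j)],  [0.09-0.26j, (0.09+0.26j), (0.81+0j)]]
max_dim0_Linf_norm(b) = 0.32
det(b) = 0.05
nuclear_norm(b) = 1.18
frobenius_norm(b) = 0.72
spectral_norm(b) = 0.58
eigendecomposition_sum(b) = [[(-0.14+0.08j), (-0.1-0.1j), 0.09-0.07j], [(0.16+0.19j), -0.12+0.18j, (-0.13-0.11j)], [0.08-0.03j, 0.04+0.06j, -0.05+0.03j]] + [[(-0.14-0.08j), (-0.1+0.1j), (0.09+0.07j)], [(0.16-0.19j), (-0.12-0.18j), -0.13+0.11j], [(0.08+0.03j), 0.04-0.06j, -0.05-0.03j]] + [[(0.07-0j),  -0.01-0.00j,  (0.15-0j)],[(-0.02+0j),  0j,  -0.03+0.00j],[(0.1-0j),  -0.01-0.00j,  (0.21-0j)]]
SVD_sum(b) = [[-0.25,  0.03,  0.25], [0.32,  -0.03,  -0.31], [0.07,  -0.01,  -0.07]] + [[-0.03, -0.23, -0.00], [-0.02, -0.21, -0.0], [0.01, 0.11, 0.0]] + [[0.07, -0.01, 0.07],[0.02, -0.00, 0.02],[0.18, -0.02, 0.18]]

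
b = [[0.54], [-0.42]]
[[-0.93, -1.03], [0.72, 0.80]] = b@[[-1.72, -1.90]]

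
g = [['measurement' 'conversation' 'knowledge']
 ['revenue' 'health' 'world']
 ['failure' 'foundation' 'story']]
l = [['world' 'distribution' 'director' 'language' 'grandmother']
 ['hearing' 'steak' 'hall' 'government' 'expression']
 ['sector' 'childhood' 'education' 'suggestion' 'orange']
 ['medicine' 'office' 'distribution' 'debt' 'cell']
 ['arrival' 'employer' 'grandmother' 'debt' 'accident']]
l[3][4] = 'cell'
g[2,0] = 'failure'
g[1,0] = 'revenue'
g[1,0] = 'revenue'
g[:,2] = ['knowledge', 'world', 'story']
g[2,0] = 'failure'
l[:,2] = ['director', 'hall', 'education', 'distribution', 'grandmother']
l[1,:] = ['hearing', 'steak', 'hall', 'government', 'expression']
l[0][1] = 'distribution'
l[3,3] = 'debt'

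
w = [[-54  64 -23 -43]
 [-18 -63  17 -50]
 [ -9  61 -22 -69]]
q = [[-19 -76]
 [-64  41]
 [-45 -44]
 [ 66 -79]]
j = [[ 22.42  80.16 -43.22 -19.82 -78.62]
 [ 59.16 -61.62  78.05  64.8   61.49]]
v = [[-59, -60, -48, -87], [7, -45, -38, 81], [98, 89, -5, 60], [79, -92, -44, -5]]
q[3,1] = -79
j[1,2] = 78.05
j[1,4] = 61.49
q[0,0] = -19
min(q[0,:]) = -76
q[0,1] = -76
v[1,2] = -38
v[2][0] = 98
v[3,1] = -92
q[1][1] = 41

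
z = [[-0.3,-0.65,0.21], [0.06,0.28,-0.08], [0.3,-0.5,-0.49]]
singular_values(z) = [0.88, 0.68, 0.04]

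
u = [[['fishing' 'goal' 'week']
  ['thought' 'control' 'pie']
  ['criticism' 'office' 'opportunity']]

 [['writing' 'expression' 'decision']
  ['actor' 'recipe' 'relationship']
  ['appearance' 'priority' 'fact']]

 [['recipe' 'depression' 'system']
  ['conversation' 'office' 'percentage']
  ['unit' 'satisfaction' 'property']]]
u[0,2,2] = 'opportunity'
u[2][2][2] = 'property'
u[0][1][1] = 'control'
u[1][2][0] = 'appearance'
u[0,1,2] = 'pie'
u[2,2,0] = 'unit'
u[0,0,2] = 'week'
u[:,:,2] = [['week', 'pie', 'opportunity'], ['decision', 'relationship', 'fact'], ['system', 'percentage', 'property']]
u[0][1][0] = 'thought'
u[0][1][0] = 'thought'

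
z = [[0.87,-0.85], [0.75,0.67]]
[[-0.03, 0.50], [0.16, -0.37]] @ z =[[0.35, 0.36],[-0.14, -0.38]]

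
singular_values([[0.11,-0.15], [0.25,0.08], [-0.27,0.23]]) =[0.43, 0.22]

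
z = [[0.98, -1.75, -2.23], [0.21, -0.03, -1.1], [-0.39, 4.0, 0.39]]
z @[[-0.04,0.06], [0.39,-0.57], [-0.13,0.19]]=[[-0.43, 0.63], [0.12, -0.18], [1.52, -2.23]]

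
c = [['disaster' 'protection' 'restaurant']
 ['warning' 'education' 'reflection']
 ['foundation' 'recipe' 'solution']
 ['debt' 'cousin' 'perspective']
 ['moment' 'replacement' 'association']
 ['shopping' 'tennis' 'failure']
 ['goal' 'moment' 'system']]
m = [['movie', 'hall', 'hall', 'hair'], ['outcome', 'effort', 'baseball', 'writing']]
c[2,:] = ['foundation', 'recipe', 'solution']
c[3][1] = 'cousin'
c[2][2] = 'solution'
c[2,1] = 'recipe'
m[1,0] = 'outcome'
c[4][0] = 'moment'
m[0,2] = 'hall'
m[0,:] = ['movie', 'hall', 'hall', 'hair']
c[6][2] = 'system'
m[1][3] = 'writing'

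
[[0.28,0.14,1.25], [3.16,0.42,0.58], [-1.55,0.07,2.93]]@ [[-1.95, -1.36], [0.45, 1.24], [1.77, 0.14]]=[[1.73, -0.03], [-4.95, -3.70], [8.24, 2.61]]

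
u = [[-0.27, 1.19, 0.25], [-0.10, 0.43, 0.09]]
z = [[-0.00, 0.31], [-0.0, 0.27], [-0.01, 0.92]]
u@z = [[-0.00,0.47],[-0.00,0.17]]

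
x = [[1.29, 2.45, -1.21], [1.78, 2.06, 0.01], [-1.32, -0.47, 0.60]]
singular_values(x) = [4.15, 0.96, 0.83]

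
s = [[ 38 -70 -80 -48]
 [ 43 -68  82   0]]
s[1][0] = 43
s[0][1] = -70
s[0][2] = -80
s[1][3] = 0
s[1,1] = -68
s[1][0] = 43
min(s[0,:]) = -80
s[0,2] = -80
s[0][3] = -48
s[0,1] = -70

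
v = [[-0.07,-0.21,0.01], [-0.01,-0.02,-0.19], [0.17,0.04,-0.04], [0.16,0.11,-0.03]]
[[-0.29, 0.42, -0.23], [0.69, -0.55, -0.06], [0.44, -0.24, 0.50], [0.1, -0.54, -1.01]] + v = [[-0.36, 0.21, -0.22], [0.68, -0.57, -0.25], [0.61, -0.2, 0.46], [0.26, -0.43, -1.04]]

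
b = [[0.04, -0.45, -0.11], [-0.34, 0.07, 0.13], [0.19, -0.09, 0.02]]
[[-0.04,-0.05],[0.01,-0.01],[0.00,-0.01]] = b@[[0.03, 0.03], [0.05, 0.13], [0.16, -0.08]]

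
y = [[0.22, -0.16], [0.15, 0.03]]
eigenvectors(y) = [[(0.72+0j), (0.72-0j)], [(0.43-0.55j), (0.43+0.55j)]]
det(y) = 0.03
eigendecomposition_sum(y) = [[(0.11+0.01j), (-0.08+0.08j)], [0.08-0.08j, 0.01+0.11j]] + [[0.11-0.01j, (-0.08-0.08j)], [0.08+0.08j, (0.01-0.11j)]]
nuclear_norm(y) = 0.40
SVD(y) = [[-0.91,  -0.41], [-0.41,  0.91]] @ diag([0.29425456546960105, 0.10399158956519652]) @ [[-0.89,0.45], [0.45,0.89]]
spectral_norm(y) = 0.29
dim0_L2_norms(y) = [0.27, 0.16]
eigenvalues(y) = [(0.12+0.12j), (0.12-0.12j)]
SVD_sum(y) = [[0.24,  -0.12], [0.11,  -0.05]] + [[-0.02, -0.04],  [0.04, 0.08]]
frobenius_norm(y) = 0.31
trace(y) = 0.25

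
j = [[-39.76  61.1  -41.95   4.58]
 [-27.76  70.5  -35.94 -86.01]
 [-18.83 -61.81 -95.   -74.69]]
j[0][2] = -41.95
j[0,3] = 4.58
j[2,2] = -95.0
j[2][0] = -18.83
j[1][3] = -86.01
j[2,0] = -18.83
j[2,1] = -61.81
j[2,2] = -95.0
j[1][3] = -86.01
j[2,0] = -18.83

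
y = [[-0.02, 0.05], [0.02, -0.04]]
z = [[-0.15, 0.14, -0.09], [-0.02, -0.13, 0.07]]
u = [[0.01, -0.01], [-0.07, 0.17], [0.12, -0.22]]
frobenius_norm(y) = 0.07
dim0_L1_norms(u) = [0.2, 0.4]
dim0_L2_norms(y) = [0.03, 0.06]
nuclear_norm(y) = 0.07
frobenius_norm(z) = 0.27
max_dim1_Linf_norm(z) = 0.15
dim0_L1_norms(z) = [0.17, 0.27, 0.16]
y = z @ u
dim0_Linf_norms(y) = [0.02, 0.05]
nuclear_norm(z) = 0.35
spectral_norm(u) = 0.31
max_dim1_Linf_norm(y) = 0.05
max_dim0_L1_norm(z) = 0.27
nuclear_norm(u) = 0.33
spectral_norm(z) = 0.25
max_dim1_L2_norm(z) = 0.22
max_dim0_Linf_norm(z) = 0.15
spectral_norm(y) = 0.07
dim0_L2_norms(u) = [0.14, 0.28]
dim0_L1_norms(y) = [0.04, 0.09]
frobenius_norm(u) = 0.31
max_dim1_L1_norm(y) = 0.07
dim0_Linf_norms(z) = [0.15, 0.14, 0.09]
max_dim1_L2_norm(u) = 0.25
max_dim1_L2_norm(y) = 0.05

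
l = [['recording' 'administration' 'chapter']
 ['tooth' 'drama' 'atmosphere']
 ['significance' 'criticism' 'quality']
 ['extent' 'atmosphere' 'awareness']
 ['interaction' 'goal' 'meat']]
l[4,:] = ['interaction', 'goal', 'meat']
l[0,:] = ['recording', 'administration', 'chapter']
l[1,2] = 'atmosphere'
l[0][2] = 'chapter'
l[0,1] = 'administration'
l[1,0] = 'tooth'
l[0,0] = 'recording'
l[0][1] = 'administration'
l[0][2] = 'chapter'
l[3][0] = 'extent'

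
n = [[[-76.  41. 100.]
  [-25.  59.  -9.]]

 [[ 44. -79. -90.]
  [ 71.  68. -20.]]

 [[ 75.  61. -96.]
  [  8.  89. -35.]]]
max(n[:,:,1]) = 89.0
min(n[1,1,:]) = -20.0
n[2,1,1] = 89.0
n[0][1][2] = -9.0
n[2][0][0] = 75.0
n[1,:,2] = [-90.0, -20.0]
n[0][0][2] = 100.0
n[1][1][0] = 71.0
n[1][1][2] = -20.0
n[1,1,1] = 68.0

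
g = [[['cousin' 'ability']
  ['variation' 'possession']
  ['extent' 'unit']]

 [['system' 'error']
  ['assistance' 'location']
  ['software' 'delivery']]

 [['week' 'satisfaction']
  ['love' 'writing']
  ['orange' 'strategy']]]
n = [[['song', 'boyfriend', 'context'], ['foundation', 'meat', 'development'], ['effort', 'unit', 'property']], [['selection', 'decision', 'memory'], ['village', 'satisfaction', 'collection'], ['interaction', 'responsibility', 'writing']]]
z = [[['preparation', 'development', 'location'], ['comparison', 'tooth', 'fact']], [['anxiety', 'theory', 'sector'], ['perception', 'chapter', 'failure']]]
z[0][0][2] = 'location'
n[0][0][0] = 'song'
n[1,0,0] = 'selection'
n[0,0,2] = 'context'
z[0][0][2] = 'location'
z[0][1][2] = 'fact'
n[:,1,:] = [['foundation', 'meat', 'development'], ['village', 'satisfaction', 'collection']]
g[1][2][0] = 'software'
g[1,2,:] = ['software', 'delivery']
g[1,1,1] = 'location'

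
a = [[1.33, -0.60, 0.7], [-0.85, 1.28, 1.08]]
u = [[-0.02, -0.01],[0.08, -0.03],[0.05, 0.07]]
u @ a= [[-0.02, -0.00, -0.02],[0.13, -0.09, 0.02],[0.01, 0.06, 0.11]]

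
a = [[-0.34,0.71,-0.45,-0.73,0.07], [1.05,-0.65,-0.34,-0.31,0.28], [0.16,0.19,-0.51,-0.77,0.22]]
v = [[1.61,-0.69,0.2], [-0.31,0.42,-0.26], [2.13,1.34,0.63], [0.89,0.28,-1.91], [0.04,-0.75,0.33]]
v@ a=[[-1.24,  1.63,  -0.59,  -1.12,  -0.04], [0.50,  -0.54,  0.13,  0.3,  0.04], [0.78,  0.76,  -1.74,  -2.46,  0.66], [-0.31,  0.09,  0.48,  0.73,  -0.28], [-0.75,  0.58,  0.07,  -0.05,  -0.13]]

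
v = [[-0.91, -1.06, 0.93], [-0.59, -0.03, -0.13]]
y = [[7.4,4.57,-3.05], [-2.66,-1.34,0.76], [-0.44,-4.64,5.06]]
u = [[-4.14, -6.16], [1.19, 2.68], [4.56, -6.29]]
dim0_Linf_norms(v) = [0.91, 1.06, 0.93]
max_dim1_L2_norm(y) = 9.22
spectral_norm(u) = 9.20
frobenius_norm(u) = 11.14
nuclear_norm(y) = 15.71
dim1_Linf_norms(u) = [6.16, 2.68, 6.29]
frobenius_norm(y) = 11.90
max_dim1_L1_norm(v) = 2.9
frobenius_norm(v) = 1.78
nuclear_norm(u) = 15.48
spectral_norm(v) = 1.70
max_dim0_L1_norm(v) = 1.5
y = u @ v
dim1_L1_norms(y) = [15.02, 4.76, 10.14]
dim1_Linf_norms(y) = [7.4, 2.66, 5.06]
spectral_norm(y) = 10.88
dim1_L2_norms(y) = [9.22, 3.07, 6.88]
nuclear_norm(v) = 2.24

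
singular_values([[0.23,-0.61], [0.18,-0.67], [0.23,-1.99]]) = [2.21, 0.17]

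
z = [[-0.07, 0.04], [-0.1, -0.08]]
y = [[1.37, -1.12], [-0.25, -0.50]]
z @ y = [[-0.11, 0.06], [-0.12, 0.15]]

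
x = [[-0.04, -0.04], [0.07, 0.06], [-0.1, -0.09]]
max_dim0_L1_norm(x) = 0.21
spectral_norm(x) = 0.17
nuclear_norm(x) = 0.18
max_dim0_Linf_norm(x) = 0.1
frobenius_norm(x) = 0.17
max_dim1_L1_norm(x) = 0.19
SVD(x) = [[-0.33, -0.82], [0.53, -0.57], [-0.78, -0.05]] @ diag([0.17258689189142587, 0.0037100872304143837]) @ [[0.74, 0.67], [-0.67, 0.74]]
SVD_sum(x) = [[-0.04,  -0.04], [0.07,  0.06], [-0.10,  -0.09]] + [[0.0, -0.0],[0.0, -0.00],[0.0, -0.0]]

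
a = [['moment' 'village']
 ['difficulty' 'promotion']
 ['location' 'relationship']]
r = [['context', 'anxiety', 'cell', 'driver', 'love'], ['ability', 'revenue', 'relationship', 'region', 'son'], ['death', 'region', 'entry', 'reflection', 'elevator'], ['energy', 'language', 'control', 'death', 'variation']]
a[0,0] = 'moment'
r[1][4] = 'son'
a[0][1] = 'village'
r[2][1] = 'region'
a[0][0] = 'moment'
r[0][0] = 'context'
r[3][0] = 'energy'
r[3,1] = 'language'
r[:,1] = ['anxiety', 'revenue', 'region', 'language']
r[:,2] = ['cell', 'relationship', 'entry', 'control']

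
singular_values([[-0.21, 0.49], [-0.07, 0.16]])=[0.56, 0.0]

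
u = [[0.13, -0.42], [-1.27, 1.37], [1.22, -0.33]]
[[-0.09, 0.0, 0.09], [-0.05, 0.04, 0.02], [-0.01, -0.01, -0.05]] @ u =[[0.10, 0.01],  [-0.03, 0.07],  [-0.05, 0.01]]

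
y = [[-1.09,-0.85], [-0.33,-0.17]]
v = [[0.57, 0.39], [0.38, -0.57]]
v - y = [[1.66,  1.24],[0.71,  -0.40]]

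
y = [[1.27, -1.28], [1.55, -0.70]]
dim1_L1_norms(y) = [2.55, 2.25]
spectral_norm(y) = 2.44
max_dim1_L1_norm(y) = 2.55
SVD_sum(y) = [[1.45, -1.03], [1.36, -0.97]] + [[-0.18,-0.25], [0.19,0.27]]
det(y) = 1.10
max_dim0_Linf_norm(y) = 1.55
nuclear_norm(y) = 2.89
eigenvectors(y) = [[(0.47+0.48j), 0.47-0.48j], [0.74+0.00j, (0.74-0j)]]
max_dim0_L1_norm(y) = 2.82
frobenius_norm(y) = 2.48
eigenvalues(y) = [(0.29+1.01j), (0.29-1.01j)]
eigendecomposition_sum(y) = [[0.64+0.36j, (-0.64+0.18j)], [0.78-0.22j, -0.35+0.64j]] + [[(0.64-0.36j), -0.64-0.18j], [(0.78+0.22j), -0.35-0.64j]]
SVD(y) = [[-0.73, -0.68],[-0.68, 0.73]] @ diag([2.437624314613856, 0.44920785924038487]) @ [[-0.82, 0.58],[0.58, 0.82]]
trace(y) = 0.57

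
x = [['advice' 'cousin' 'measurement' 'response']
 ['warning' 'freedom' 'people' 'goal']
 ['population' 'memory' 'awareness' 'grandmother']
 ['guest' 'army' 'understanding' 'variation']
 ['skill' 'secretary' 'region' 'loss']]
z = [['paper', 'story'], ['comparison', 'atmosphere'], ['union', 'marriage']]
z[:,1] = ['story', 'atmosphere', 'marriage']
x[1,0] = 'warning'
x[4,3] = 'loss'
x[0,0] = 'advice'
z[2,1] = 'marriage'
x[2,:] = ['population', 'memory', 'awareness', 'grandmother']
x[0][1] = 'cousin'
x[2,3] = 'grandmother'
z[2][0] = 'union'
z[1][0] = 'comparison'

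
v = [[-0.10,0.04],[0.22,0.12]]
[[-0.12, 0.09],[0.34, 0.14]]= v @ [[1.31, -0.26],[0.40, 1.61]]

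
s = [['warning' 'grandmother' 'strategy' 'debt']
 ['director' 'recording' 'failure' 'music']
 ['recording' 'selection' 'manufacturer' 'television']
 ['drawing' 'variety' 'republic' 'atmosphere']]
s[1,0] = 'director'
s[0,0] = 'warning'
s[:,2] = ['strategy', 'failure', 'manufacturer', 'republic']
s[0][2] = 'strategy'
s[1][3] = 'music'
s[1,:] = ['director', 'recording', 'failure', 'music']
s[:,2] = ['strategy', 'failure', 'manufacturer', 'republic']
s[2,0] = 'recording'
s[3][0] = 'drawing'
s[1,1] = 'recording'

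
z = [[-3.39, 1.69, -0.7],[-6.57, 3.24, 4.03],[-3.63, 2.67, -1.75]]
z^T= [[-3.39,-6.57,-3.63],[1.69,3.24,2.67],[-0.70,4.03,-1.75]]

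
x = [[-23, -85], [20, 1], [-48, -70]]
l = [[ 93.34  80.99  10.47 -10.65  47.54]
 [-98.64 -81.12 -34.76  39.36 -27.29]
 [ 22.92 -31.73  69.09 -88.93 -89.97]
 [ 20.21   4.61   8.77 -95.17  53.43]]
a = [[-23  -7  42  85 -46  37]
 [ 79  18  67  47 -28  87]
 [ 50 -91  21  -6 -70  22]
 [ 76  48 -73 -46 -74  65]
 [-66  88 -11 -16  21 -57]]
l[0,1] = 80.99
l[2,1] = -31.73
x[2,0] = -48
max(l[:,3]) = 39.36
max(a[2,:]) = 50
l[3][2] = 8.77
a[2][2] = 21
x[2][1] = -70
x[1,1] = 1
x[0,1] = -85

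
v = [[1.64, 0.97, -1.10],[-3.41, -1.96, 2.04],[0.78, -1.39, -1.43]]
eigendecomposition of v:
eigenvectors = [[(0.6+0j),(0.37+0.01j),(0.37-0.01j)],[(-0.31+0j),(-0.68+0j),(-0.68-0j)],[(0.74+0j),0.22-0.60j,0.22+0.60j]]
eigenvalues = [(-0.21+0j), (-0.77+1.82j), (-0.77-1.82j)]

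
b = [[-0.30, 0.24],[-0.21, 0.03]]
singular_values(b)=[0.43, 0.1]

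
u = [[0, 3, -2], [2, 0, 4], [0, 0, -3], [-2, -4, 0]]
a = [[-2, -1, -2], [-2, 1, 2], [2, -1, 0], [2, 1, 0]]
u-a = [[2, 4, 0], [4, -1, 2], [-2, 1, -3], [-4, -5, 0]]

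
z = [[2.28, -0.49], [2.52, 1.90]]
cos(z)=[[-1.02, 0.52], [-2.65, -0.62]]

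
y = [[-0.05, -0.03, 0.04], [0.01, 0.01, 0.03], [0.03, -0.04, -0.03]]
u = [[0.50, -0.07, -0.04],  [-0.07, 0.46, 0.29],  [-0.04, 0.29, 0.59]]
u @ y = [[-0.03, -0.01, 0.02], [0.02, -0.00, 0.00], [0.02, -0.02, -0.01]]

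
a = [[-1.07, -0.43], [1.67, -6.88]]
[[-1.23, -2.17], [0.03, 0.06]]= a @ [[1.05, 1.85],  [0.25, 0.44]]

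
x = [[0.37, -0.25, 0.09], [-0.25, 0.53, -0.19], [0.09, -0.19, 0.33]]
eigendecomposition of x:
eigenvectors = [[-0.52, 0.63, -0.58], [0.75, 0.66, 0.03], [-0.4, 0.42, 0.81]]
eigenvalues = [0.8, 0.17, 0.26]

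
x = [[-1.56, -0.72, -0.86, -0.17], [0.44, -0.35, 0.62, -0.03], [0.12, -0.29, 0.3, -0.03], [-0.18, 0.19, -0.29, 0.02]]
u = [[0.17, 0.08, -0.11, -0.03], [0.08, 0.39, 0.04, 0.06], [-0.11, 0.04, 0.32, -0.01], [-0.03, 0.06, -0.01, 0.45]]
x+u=[[-1.39, -0.64, -0.97, -0.2], [0.52, 0.04, 0.66, 0.03], [0.01, -0.25, 0.62, -0.04], [-0.21, 0.25, -0.3, 0.47]]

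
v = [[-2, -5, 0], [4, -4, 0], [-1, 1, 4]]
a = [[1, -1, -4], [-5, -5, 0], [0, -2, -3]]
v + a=[[-1, -6, -4], [-1, -9, 0], [-1, -1, 1]]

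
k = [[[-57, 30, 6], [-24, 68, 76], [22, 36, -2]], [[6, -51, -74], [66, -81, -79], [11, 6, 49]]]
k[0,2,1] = 36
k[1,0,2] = -74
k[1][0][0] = 6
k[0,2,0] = 22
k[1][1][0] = 66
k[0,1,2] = 76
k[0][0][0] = -57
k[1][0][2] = -74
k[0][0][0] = -57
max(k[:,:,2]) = 76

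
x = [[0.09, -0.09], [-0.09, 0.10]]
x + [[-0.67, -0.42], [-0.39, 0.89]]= [[-0.58, -0.51], [-0.48, 0.99]]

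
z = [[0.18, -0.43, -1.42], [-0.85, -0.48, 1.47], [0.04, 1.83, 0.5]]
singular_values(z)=[2.29, 1.9, 0.33]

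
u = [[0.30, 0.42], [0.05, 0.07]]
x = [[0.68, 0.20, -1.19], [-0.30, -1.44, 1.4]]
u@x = [[0.08, -0.54, 0.23], [0.01, -0.09, 0.04]]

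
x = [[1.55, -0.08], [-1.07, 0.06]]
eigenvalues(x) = [1.61, 0.0]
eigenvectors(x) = [[0.82,  0.05], [-0.57,  1.00]]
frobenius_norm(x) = 1.89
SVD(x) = [[-0.82, 0.57], [0.57, 0.82]] @ diag([1.8861030212235619, 0.0039234336177455635]) @ [[-1.00, 0.05], [0.05, 1.0]]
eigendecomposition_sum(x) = [[1.55,-0.08],[-1.07,0.06]] + [[0.00, 0.0], [0.00, 0.0]]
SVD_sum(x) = [[1.55,-0.08],[-1.07,0.06]] + [[0.0, 0.0], [0.0, 0.0]]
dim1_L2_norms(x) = [1.55, 1.07]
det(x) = 0.01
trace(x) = 1.61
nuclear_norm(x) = 1.89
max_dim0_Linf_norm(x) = 1.55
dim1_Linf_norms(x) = [1.55, 1.07]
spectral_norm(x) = 1.89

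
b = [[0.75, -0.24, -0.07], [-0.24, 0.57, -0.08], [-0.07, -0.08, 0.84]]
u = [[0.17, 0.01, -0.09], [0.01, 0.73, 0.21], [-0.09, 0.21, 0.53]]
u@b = [[0.13,-0.03,-0.09], [-0.18,0.40,0.12], [-0.16,0.10,0.43]]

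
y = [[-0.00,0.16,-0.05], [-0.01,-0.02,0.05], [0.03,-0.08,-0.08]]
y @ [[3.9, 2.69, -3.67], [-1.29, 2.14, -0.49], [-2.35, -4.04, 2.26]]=[[-0.09, 0.54, -0.19], [-0.13, -0.27, 0.16], [0.41, 0.23, -0.25]]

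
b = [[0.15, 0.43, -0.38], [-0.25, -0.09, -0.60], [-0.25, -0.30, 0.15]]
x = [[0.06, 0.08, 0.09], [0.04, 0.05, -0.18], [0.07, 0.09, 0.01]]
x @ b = [[-0.03, -0.01, -0.06], [0.04, 0.07, -0.07], [-0.01, 0.02, -0.08]]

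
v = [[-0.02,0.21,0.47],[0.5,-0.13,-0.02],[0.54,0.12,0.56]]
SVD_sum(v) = [[0.24, 0.05, 0.26], [0.21, 0.05, 0.22], [0.54, 0.12, 0.56]] + [[-0.26, 0.16, 0.21], [0.29, -0.18, -0.24], [0.00, -0.0, -0.0]] + [[-0.00,-0.0,0.0], [-0.00,-0.00,0.00], [0.0,0.0,-0.00]]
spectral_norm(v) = 0.92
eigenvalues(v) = [0.9, -0.49, -0.0]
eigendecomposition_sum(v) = [[0.25, 0.09, 0.34], [0.11, 0.04, 0.16], [0.44, 0.16, 0.6]] + [[-0.27, 0.12, 0.12],[0.39, -0.17, -0.18],[0.10, -0.04, -0.04]] + [[-0.0,-0.00,0.0], [-0.00,-0.00,0.0], [0.0,0.00,-0.0]]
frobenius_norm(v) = 1.07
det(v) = 0.00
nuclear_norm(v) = 1.48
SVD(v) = [[0.39, -0.67, -0.64],[0.33, 0.75, -0.58],[0.86, 0.01, 0.51]] @ diag([0.9162267351868698, 0.55930278816159, 0.0029934734809369075]) @ [[0.68, 0.15, 0.72],  [0.7, -0.42, -0.57],  [0.21, 0.89, -0.39]]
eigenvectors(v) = [[-0.48, -0.56, -0.21],[-0.22, 0.8, -0.90],[-0.85, 0.2, 0.39]]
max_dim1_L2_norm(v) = 0.79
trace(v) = 0.41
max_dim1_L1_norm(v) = 1.22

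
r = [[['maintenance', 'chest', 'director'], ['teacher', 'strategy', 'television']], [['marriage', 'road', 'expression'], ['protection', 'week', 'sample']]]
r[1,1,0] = 'protection'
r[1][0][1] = 'road'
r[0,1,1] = 'strategy'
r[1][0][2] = 'expression'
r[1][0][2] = 'expression'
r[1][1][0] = 'protection'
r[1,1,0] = 'protection'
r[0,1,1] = 'strategy'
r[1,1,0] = 'protection'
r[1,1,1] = 'week'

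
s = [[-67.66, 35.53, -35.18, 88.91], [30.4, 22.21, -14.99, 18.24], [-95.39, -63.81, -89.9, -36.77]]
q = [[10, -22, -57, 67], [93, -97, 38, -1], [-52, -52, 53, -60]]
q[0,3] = 67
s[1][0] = 30.4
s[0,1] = 35.53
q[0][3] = 67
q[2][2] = 53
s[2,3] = -36.77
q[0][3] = 67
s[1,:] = [30.4, 22.21, -14.99, 18.24]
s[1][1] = 22.21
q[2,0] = -52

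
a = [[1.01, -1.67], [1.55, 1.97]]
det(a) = 4.578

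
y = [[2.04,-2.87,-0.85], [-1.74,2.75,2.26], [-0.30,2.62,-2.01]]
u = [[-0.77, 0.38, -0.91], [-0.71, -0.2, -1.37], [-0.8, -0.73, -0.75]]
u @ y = [[-1.96, 0.87, 3.34], [-0.69, -2.1, 2.91], [-0.14, -1.68, 0.54]]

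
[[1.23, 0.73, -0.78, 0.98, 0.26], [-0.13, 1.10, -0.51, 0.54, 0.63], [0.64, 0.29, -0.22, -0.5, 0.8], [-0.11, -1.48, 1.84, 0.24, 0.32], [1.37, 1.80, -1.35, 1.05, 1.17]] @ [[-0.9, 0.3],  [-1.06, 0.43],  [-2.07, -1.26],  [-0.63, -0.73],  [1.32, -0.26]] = [[-0.54, 0.88],  [0.50, 0.52],  [0.94, 0.75],  [-1.87, -3.25],  [0.54, 1.82]]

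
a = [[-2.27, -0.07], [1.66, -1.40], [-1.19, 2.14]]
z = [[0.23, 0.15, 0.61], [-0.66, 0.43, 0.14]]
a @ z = [[-0.48, -0.37, -1.39], [1.31, -0.35, 0.82], [-1.69, 0.74, -0.43]]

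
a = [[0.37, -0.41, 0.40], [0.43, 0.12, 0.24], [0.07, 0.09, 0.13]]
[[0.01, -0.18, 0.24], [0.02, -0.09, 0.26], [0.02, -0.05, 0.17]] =a @ [[-0.01,0.05,-0.12], [0.05,0.03,0.38], [0.09,-0.46,1.09]]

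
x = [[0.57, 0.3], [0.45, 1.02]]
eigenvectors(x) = [[-0.82, -0.42], [0.57, -0.91]]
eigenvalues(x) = [0.36, 1.23]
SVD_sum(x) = [[0.3, 0.47], [0.59, 0.93]] + [[0.27,-0.17], [-0.14,0.09]]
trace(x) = 1.59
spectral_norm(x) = 1.24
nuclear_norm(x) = 1.60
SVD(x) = [[-0.45, -0.89], [-0.89, 0.45]] @ diag([1.2358512913657675, 0.36120850713897235]) @ [[-0.53,  -0.85],  [-0.85,  0.53]]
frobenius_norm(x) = 1.29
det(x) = 0.45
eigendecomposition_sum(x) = [[0.28, -0.13], [-0.19, 0.09]] + [[0.29,0.43], [0.64,0.93]]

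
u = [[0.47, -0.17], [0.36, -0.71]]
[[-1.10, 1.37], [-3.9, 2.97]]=u @ [[-0.44, 1.71], [5.27, -3.32]]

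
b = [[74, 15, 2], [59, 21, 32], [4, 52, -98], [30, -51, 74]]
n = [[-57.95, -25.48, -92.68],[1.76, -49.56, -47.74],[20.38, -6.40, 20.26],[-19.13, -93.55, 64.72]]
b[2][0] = 4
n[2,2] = 20.26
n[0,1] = -25.48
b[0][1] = 15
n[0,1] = -25.48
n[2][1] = -6.4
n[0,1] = -25.48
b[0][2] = 2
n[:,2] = [-92.68, -47.74, 20.26, 64.72]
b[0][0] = 74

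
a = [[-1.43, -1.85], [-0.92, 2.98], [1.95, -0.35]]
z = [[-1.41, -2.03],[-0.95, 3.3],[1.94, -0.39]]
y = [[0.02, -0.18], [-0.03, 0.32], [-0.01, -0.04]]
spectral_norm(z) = 3.91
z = y + a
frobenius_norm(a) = 4.37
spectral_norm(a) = 3.54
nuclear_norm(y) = 0.38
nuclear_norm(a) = 6.11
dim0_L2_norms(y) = [0.04, 0.37]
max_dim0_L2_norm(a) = 3.52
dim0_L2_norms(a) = [2.59, 3.52]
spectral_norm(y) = 0.37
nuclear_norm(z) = 6.47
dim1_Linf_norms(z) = [2.03, 3.3, 1.94]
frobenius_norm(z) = 4.67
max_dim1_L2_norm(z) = 3.43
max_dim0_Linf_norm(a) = 2.98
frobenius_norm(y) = 0.37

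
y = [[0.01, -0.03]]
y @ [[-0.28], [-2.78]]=[[0.08]]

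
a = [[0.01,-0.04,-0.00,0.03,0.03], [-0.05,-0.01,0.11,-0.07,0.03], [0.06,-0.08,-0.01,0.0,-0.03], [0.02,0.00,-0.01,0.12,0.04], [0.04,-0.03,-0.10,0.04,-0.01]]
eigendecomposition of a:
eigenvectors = [[(-0.34-0.31j),-0.34+0.31j,-0.58+0.20j,-0.58-0.20j,0.34+0.00j], [(-0.63+0j),-0.63-0.00j,-0.20+0.12j,(-0.2-0.12j),(-0.28+0j)], [-0.18-0.32j,-0.18+0.32j,(0.09+0.09j),(0.09-0.09j),0.25+0.00j], [(-0.08+0.1j),-0.08-0.10j,0.35-0.00j,0.35+0.00j,(0.83+0j)], [(0.27-0.41j),(0.27+0.41j),-0.65+0.00j,-0.65-0.00j,0.21+0.00j]]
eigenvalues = [(-0.03+0.06j), (-0.03-0.06j), (0.01+0.01j), (0.01-0.01j), (0.14+0j)]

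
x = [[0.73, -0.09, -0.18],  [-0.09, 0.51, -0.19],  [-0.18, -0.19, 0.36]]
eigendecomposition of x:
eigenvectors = [[-0.33,-0.93,0.14], [-0.52,0.06,-0.86], [-0.79,0.35,0.5]]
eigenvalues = [0.16, 0.8, 0.64]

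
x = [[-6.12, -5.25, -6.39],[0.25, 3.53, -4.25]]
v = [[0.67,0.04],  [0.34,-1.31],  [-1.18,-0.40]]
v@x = [[-4.09, -3.38, -4.45], [-2.41, -6.41, 3.39], [7.12, 4.78, 9.24]]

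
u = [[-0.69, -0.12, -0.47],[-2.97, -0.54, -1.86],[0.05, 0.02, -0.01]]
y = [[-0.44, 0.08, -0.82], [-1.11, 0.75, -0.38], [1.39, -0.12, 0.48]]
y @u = [[0.02, -0.01, 0.07], [-1.48, -0.28, -0.87], [-0.58, -0.09, -0.43]]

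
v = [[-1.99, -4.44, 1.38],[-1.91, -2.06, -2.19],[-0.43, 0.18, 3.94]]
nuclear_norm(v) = 11.19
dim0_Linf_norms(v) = [1.99, 4.44, 3.94]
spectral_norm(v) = 5.57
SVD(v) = [[0.89, 0.19, 0.41], [0.45, -0.52, -0.73], [0.08, 0.83, -0.55]] @ diag([5.571648789064852, 4.704299412475855, 0.9127413703188099]) @ [[-0.48, -0.87, 0.1], [0.06, 0.09, 0.99], [0.88, -0.48, -0.01]]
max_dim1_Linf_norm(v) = 4.44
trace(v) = -0.11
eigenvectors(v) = [[0.83, 0.81, 0.55], [0.56, -0.56, -0.46], [0.03, 0.18, 0.69]]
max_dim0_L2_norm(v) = 4.9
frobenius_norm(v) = 7.35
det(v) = -23.92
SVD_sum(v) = [[-2.37, -4.33, 0.51],  [-1.19, -2.17, 0.26],  [-0.22, -0.4, 0.05]] + [[0.05, 0.08, 0.87], [-0.14, -0.21, -2.45], [0.23, 0.34, 3.89]] + [[0.33, -0.18, -0.00], [-0.58, 0.32, 0.01], [-0.44, 0.24, 0.00]]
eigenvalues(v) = [-4.97, 1.38, 3.48]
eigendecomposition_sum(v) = [[-2.44,-3.69,-0.53], [-1.66,-2.51,-0.36], [-0.08,-0.13,-0.02]] + [[0.88, -1.21, -1.51], [-0.61, 0.84, 1.04], [0.19, -0.26, -0.33]] + [[-0.43, 0.45, 3.42],  [0.36, -0.38, -2.87],  [-0.54, 0.57, 4.29]]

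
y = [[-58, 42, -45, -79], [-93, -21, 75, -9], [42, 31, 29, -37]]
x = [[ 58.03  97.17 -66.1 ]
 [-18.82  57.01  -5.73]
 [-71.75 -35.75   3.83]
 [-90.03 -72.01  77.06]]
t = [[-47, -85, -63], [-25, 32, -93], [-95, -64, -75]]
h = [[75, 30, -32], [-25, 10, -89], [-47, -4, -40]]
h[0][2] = -32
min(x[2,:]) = -71.75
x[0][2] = -66.1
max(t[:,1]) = 32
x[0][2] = -66.1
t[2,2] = -75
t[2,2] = -75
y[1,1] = -21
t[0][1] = -85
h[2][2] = -40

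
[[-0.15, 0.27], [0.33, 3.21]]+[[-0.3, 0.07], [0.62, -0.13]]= [[-0.45, 0.34], [0.95, 3.08]]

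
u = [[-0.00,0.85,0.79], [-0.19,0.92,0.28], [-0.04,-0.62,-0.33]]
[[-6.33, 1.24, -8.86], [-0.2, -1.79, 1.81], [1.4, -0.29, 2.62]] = u @ [[3.06, 5.98, -8.56], [4.24, -1.76, 5.37], [-12.57, 3.46, -16.99]]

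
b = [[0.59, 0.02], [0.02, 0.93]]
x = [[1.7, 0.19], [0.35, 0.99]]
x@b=[[1.01, 0.21], [0.23, 0.93]]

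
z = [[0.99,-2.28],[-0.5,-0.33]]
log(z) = [[0.33+0.74j, (-0.49+2.85j)], [-0.11+0.63j, (0.05+2.4j)]]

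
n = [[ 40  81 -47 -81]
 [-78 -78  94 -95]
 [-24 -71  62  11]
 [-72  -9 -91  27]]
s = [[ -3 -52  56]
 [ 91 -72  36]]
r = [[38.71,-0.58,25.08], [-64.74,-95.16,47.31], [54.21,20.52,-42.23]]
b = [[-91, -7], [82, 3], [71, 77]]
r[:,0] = [38.71, -64.74, 54.21]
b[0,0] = -91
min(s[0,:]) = -52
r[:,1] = [-0.58, -95.16, 20.52]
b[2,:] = [71, 77]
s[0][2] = 56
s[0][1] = -52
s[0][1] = -52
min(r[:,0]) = -64.74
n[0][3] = -81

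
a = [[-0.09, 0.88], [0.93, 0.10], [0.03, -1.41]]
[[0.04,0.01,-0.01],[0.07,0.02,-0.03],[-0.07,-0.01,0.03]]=a @ [[0.07, 0.02, -0.03],[0.05, 0.01, -0.02]]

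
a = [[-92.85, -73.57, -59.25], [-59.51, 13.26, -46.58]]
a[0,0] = -92.85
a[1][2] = -46.58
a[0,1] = -73.57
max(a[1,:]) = 13.26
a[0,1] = -73.57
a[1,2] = -46.58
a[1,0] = -59.51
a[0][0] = -92.85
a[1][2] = -46.58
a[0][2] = -59.25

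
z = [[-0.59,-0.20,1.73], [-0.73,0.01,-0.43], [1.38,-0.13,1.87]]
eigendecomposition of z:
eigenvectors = [[0.46,-0.87,-0.04], [-0.26,-0.35,0.99], [0.85,0.36,0.1]]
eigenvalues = [2.67, -1.38, -0.0]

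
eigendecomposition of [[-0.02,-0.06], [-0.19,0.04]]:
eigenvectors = [[-0.6, 0.39], [-0.8, -0.92]]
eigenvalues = [-0.1, 0.12]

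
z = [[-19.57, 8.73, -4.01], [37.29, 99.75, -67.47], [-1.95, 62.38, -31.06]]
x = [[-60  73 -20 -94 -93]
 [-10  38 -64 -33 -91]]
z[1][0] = 37.29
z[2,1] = 62.38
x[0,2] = -20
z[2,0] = -1.95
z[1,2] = -67.47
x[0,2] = -20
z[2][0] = -1.95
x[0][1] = 73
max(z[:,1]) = 99.75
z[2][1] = 62.38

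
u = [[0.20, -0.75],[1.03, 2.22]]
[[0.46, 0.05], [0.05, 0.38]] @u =[[0.14, -0.23],  [0.4, 0.81]]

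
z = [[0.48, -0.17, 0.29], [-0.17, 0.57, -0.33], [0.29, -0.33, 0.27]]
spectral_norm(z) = 0.97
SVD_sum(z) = [[0.28, -0.34, 0.28], [-0.34, 0.42, -0.34], [0.28, -0.34, 0.27]] + [[0.20, 0.17, 0.01], [0.17, 0.15, 0.01], [0.01, 0.01, 0.00]] + [[-0.00, 0.0, 0.0], [0.0, -0.0, -0.0], [0.0, -0.0, -0.00]]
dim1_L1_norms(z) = [0.94, 1.07, 0.89]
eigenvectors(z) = [[-0.54, 0.76, -0.38],[0.66, 0.65, 0.38],[-0.53, 0.05, 0.85]]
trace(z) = 1.32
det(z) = -0.00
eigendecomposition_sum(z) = [[0.28, -0.34, 0.28], [-0.34, 0.42, -0.34], [0.28, -0.34, 0.27]] + [[0.2, 0.17, 0.01], [0.17, 0.15, 0.01], [0.01, 0.01, 0.00]] + [[-0.0, 0.0, 0.00], [0.0, -0.00, -0.00], [0.00, -0.00, -0.00]]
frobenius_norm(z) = 1.04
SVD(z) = [[-0.54,-0.76,-0.38], [0.66,-0.65,0.38], [-0.53,-0.05,0.85]] @ diag([0.9742541410831622, 0.35043808525093206, 0.00469222633409415]) @ [[-0.54, 0.66, -0.53], [-0.76, -0.65, -0.05], [0.38, -0.38, -0.85]]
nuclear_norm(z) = 1.33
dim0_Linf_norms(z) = [0.48, 0.57, 0.33]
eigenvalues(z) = [0.97, 0.35, -0.0]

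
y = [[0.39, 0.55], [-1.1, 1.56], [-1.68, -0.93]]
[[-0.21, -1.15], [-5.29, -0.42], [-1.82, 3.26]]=y @ [[2.13,  -1.29], [-1.89,  -1.18]]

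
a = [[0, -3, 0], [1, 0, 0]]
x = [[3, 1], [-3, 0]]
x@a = [[1, -9, 0], [0, 9, 0]]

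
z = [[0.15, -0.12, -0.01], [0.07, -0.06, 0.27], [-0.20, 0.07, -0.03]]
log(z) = [[-0.02,-0.85,2.11],[4.14,-2.73,5.32],[-1.42,-0.24,-2.84]]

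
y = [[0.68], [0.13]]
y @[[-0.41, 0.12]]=[[-0.28, 0.08], [-0.05, 0.02]]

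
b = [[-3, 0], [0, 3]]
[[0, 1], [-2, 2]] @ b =[[0, 3], [6, 6]]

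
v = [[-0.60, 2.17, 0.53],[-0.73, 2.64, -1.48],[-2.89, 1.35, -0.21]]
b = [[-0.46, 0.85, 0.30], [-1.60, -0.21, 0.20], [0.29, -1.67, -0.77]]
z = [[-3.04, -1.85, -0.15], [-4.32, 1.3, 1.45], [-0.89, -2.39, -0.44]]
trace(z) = -2.18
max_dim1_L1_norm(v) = 4.85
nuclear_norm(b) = 3.85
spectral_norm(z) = 5.47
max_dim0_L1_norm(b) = 2.73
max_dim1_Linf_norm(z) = 4.32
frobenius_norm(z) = 6.47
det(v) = 11.60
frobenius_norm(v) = 5.03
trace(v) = 1.83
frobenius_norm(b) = 2.67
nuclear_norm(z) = 9.16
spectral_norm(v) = 4.41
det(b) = -0.41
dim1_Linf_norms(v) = [2.17, 2.64, 2.89]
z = v @ b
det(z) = -4.61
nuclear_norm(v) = 7.74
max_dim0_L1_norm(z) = 8.25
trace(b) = -1.44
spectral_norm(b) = 2.13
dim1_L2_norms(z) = [3.56, 4.74, 2.59]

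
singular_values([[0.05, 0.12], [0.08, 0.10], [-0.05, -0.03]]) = [0.19, 0.04]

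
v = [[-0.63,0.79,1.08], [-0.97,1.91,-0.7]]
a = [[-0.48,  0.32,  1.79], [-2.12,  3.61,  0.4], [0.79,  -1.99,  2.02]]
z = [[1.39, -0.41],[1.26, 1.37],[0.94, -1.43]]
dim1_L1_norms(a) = [2.59, 6.13, 4.8]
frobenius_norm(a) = 5.47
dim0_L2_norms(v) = [1.16, 2.07, 1.29]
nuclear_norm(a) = 7.47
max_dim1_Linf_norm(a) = 3.61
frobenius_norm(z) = 2.91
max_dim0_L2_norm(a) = 4.13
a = z @ v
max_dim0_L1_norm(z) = 3.59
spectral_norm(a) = 4.74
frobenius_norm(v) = 2.70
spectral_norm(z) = 2.12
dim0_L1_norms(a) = [3.39, 5.92, 4.21]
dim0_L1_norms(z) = [3.59, 3.21]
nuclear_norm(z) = 4.12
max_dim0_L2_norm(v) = 2.07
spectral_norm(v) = 2.37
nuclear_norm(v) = 3.65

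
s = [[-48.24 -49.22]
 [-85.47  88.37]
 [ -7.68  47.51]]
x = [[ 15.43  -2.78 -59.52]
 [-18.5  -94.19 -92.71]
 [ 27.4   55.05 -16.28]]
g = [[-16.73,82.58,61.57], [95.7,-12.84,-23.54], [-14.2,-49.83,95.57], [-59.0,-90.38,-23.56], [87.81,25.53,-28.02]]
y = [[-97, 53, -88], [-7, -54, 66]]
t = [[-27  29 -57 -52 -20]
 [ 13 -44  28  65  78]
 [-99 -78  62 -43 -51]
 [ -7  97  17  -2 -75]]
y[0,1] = 53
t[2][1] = -78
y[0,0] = -97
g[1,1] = -12.84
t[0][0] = -27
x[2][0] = 27.4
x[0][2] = -59.52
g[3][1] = -90.38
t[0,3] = -52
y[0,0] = -97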